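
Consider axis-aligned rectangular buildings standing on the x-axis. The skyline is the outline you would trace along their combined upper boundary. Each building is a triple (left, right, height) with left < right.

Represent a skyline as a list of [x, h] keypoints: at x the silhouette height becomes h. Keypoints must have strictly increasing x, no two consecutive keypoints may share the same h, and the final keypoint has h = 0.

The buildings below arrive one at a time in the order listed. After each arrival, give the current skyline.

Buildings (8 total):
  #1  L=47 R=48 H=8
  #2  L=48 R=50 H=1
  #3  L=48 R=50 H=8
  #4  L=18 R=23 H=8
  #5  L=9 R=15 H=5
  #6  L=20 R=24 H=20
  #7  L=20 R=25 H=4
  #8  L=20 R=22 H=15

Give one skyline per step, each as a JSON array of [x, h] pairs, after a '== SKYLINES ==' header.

== SKYLINES ==
[[47,8],[48,0]]
[[47,8],[48,1],[50,0]]
[[47,8],[50,0]]
[[18,8],[23,0],[47,8],[50,0]]
[[9,5],[15,0],[18,8],[23,0],[47,8],[50,0]]
[[9,5],[15,0],[18,8],[20,20],[24,0],[47,8],[50,0]]
[[9,5],[15,0],[18,8],[20,20],[24,4],[25,0],[47,8],[50,0]]
[[9,5],[15,0],[18,8],[20,20],[24,4],[25,0],[47,8],[50,0]]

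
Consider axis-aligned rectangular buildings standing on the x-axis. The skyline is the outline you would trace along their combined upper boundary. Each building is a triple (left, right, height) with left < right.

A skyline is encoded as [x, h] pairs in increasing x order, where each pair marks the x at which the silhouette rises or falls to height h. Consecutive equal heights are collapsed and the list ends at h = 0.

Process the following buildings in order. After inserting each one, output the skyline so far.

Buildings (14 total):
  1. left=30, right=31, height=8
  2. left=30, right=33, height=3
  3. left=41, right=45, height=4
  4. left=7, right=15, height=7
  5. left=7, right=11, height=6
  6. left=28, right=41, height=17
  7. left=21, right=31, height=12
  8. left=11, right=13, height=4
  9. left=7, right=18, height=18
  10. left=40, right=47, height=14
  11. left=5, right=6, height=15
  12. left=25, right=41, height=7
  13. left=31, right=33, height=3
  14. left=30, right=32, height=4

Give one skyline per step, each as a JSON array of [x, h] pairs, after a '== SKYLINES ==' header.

== SKYLINES ==
[[30,8],[31,0]]
[[30,8],[31,3],[33,0]]
[[30,8],[31,3],[33,0],[41,4],[45,0]]
[[7,7],[15,0],[30,8],[31,3],[33,0],[41,4],[45,0]]
[[7,7],[15,0],[30,8],[31,3],[33,0],[41,4],[45,0]]
[[7,7],[15,0],[28,17],[41,4],[45,0]]
[[7,7],[15,0],[21,12],[28,17],[41,4],[45,0]]
[[7,7],[15,0],[21,12],[28,17],[41,4],[45,0]]
[[7,18],[18,0],[21,12],[28,17],[41,4],[45,0]]
[[7,18],[18,0],[21,12],[28,17],[41,14],[47,0]]
[[5,15],[6,0],[7,18],[18,0],[21,12],[28,17],[41,14],[47,0]]
[[5,15],[6,0],[7,18],[18,0],[21,12],[28,17],[41,14],[47,0]]
[[5,15],[6,0],[7,18],[18,0],[21,12],[28,17],[41,14],[47,0]]
[[5,15],[6,0],[7,18],[18,0],[21,12],[28,17],[41,14],[47,0]]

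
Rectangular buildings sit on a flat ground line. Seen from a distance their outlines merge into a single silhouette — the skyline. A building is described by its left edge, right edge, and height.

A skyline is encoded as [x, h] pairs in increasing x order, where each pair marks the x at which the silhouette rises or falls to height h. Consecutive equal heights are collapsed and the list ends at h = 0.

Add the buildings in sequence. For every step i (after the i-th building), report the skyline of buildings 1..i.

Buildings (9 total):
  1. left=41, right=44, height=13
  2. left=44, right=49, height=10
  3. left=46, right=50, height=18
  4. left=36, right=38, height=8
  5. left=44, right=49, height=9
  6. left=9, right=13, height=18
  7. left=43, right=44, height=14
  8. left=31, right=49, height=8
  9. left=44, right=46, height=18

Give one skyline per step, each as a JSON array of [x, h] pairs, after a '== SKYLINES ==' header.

== SKYLINES ==
[[41,13],[44,0]]
[[41,13],[44,10],[49,0]]
[[41,13],[44,10],[46,18],[50,0]]
[[36,8],[38,0],[41,13],[44,10],[46,18],[50,0]]
[[36,8],[38,0],[41,13],[44,10],[46,18],[50,0]]
[[9,18],[13,0],[36,8],[38,0],[41,13],[44,10],[46,18],[50,0]]
[[9,18],[13,0],[36,8],[38,0],[41,13],[43,14],[44,10],[46,18],[50,0]]
[[9,18],[13,0],[31,8],[41,13],[43,14],[44,10],[46,18],[50,0]]
[[9,18],[13,0],[31,8],[41,13],[43,14],[44,18],[50,0]]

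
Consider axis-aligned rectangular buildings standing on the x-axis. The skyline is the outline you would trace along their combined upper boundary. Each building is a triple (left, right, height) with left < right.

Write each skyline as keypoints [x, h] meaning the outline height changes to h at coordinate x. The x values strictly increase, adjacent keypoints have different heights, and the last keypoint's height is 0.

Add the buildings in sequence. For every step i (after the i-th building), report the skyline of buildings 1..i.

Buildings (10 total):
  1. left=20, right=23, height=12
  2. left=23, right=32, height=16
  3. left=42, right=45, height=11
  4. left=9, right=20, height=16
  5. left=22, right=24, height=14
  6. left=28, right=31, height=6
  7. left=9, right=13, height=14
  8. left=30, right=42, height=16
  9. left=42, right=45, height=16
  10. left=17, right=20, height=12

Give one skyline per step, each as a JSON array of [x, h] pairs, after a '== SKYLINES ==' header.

== SKYLINES ==
[[20,12],[23,0]]
[[20,12],[23,16],[32,0]]
[[20,12],[23,16],[32,0],[42,11],[45,0]]
[[9,16],[20,12],[23,16],[32,0],[42,11],[45,0]]
[[9,16],[20,12],[22,14],[23,16],[32,0],[42,11],[45,0]]
[[9,16],[20,12],[22,14],[23,16],[32,0],[42,11],[45,0]]
[[9,16],[20,12],[22,14],[23,16],[32,0],[42,11],[45,0]]
[[9,16],[20,12],[22,14],[23,16],[42,11],[45,0]]
[[9,16],[20,12],[22,14],[23,16],[45,0]]
[[9,16],[20,12],[22,14],[23,16],[45,0]]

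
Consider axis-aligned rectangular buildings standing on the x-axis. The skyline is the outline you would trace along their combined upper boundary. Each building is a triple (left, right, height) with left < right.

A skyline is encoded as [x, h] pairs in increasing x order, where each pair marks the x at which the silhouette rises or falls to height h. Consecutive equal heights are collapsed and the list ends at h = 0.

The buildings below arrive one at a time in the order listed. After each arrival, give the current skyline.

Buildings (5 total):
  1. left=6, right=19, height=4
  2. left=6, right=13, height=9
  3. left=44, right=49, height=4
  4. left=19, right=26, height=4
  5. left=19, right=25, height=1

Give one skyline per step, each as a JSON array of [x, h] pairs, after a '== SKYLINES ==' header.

== SKYLINES ==
[[6,4],[19,0]]
[[6,9],[13,4],[19,0]]
[[6,9],[13,4],[19,0],[44,4],[49,0]]
[[6,9],[13,4],[26,0],[44,4],[49,0]]
[[6,9],[13,4],[26,0],[44,4],[49,0]]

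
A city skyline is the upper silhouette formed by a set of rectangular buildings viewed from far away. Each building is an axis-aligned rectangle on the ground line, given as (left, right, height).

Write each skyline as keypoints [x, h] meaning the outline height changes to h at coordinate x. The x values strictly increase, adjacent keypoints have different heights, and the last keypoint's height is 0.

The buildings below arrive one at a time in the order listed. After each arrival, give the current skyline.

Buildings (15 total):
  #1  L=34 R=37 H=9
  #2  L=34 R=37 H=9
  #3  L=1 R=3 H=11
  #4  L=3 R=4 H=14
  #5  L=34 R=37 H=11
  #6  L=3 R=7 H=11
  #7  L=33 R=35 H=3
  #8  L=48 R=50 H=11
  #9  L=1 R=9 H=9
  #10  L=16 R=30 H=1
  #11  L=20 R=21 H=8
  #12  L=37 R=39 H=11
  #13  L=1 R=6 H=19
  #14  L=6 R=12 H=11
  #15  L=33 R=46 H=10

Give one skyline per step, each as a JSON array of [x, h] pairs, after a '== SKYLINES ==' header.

== SKYLINES ==
[[34,9],[37,0]]
[[34,9],[37,0]]
[[1,11],[3,0],[34,9],[37,0]]
[[1,11],[3,14],[4,0],[34,9],[37,0]]
[[1,11],[3,14],[4,0],[34,11],[37,0]]
[[1,11],[3,14],[4,11],[7,0],[34,11],[37,0]]
[[1,11],[3,14],[4,11],[7,0],[33,3],[34,11],[37,0]]
[[1,11],[3,14],[4,11],[7,0],[33,3],[34,11],[37,0],[48,11],[50,0]]
[[1,11],[3,14],[4,11],[7,9],[9,0],[33,3],[34,11],[37,0],[48,11],[50,0]]
[[1,11],[3,14],[4,11],[7,9],[9,0],[16,1],[30,0],[33,3],[34,11],[37,0],[48,11],[50,0]]
[[1,11],[3,14],[4,11],[7,9],[9,0],[16,1],[20,8],[21,1],[30,0],[33,3],[34,11],[37,0],[48,11],[50,0]]
[[1,11],[3,14],[4,11],[7,9],[9,0],[16,1],[20,8],[21,1],[30,0],[33,3],[34,11],[39,0],[48,11],[50,0]]
[[1,19],[6,11],[7,9],[9,0],[16,1],[20,8],[21,1],[30,0],[33,3],[34,11],[39,0],[48,11],[50,0]]
[[1,19],[6,11],[12,0],[16,1],[20,8],[21,1],[30,0],[33,3],[34,11],[39,0],[48,11],[50,0]]
[[1,19],[6,11],[12,0],[16,1],[20,8],[21,1],[30,0],[33,10],[34,11],[39,10],[46,0],[48,11],[50,0]]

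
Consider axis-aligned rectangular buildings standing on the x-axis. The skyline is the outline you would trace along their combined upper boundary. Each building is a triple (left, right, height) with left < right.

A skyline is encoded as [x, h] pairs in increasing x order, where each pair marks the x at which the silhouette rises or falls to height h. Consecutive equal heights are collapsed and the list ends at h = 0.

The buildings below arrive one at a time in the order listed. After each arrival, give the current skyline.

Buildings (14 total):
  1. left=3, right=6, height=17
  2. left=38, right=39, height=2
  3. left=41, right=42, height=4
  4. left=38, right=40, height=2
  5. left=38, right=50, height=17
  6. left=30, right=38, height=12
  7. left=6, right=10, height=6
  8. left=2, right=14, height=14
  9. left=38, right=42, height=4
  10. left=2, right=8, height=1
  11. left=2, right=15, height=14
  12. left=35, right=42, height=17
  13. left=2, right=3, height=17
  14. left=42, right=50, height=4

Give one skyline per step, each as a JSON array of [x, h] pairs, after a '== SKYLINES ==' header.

== SKYLINES ==
[[3,17],[6,0]]
[[3,17],[6,0],[38,2],[39,0]]
[[3,17],[6,0],[38,2],[39,0],[41,4],[42,0]]
[[3,17],[6,0],[38,2],[40,0],[41,4],[42,0]]
[[3,17],[6,0],[38,17],[50,0]]
[[3,17],[6,0],[30,12],[38,17],[50,0]]
[[3,17],[6,6],[10,0],[30,12],[38,17],[50,0]]
[[2,14],[3,17],[6,14],[14,0],[30,12],[38,17],[50,0]]
[[2,14],[3,17],[6,14],[14,0],[30,12],[38,17],[50,0]]
[[2,14],[3,17],[6,14],[14,0],[30,12],[38,17],[50,0]]
[[2,14],[3,17],[6,14],[15,0],[30,12],[38,17],[50,0]]
[[2,14],[3,17],[6,14],[15,0],[30,12],[35,17],[50,0]]
[[2,17],[6,14],[15,0],[30,12],[35,17],[50,0]]
[[2,17],[6,14],[15,0],[30,12],[35,17],[50,0]]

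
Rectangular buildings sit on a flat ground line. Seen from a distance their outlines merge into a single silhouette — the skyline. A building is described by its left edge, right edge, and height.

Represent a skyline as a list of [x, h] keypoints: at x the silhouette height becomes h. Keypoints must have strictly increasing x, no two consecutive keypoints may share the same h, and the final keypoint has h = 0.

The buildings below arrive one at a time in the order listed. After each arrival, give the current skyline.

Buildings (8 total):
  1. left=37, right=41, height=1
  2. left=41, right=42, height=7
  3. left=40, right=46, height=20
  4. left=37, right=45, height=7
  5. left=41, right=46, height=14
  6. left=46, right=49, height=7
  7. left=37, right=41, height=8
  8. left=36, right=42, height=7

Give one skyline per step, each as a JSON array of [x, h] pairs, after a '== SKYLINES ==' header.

== SKYLINES ==
[[37,1],[41,0]]
[[37,1],[41,7],[42,0]]
[[37,1],[40,20],[46,0]]
[[37,7],[40,20],[46,0]]
[[37,7],[40,20],[46,0]]
[[37,7],[40,20],[46,7],[49,0]]
[[37,8],[40,20],[46,7],[49,0]]
[[36,7],[37,8],[40,20],[46,7],[49,0]]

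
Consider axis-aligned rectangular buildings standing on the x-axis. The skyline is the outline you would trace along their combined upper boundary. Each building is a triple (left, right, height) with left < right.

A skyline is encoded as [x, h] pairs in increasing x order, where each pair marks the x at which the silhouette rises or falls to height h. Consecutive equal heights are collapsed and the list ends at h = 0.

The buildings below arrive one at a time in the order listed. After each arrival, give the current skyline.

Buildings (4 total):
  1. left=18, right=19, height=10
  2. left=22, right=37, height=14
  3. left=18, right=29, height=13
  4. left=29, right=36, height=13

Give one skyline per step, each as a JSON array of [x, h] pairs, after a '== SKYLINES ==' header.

== SKYLINES ==
[[18,10],[19,0]]
[[18,10],[19,0],[22,14],[37,0]]
[[18,13],[22,14],[37,0]]
[[18,13],[22,14],[37,0]]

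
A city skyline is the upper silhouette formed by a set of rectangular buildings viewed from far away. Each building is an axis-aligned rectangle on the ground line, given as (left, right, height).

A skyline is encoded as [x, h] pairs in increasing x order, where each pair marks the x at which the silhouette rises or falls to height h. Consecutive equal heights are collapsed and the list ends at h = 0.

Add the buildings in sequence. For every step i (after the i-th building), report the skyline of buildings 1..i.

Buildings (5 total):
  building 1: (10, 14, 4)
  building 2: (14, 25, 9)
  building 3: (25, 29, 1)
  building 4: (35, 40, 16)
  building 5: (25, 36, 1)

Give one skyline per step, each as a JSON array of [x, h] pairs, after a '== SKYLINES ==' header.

== SKYLINES ==
[[10,4],[14,0]]
[[10,4],[14,9],[25,0]]
[[10,4],[14,9],[25,1],[29,0]]
[[10,4],[14,9],[25,1],[29,0],[35,16],[40,0]]
[[10,4],[14,9],[25,1],[35,16],[40,0]]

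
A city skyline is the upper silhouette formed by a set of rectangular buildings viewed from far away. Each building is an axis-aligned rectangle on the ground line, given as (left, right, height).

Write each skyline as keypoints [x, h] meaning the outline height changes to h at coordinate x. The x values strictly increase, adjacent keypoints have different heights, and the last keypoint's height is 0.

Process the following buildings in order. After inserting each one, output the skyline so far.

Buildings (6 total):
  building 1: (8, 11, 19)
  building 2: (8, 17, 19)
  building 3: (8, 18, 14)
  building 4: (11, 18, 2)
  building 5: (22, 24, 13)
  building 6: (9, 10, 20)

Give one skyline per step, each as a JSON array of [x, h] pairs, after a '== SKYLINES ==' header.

== SKYLINES ==
[[8,19],[11,0]]
[[8,19],[17,0]]
[[8,19],[17,14],[18,0]]
[[8,19],[17,14],[18,0]]
[[8,19],[17,14],[18,0],[22,13],[24,0]]
[[8,19],[9,20],[10,19],[17,14],[18,0],[22,13],[24,0]]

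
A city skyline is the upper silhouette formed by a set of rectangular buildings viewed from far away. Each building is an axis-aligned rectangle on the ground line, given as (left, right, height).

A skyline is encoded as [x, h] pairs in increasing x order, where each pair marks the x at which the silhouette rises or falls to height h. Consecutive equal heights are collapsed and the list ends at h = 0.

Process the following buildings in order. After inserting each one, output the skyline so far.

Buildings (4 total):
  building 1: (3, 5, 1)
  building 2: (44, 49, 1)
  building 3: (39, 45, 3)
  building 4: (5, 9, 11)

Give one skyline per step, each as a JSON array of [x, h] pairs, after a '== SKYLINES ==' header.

== SKYLINES ==
[[3,1],[5,0]]
[[3,1],[5,0],[44,1],[49,0]]
[[3,1],[5,0],[39,3],[45,1],[49,0]]
[[3,1],[5,11],[9,0],[39,3],[45,1],[49,0]]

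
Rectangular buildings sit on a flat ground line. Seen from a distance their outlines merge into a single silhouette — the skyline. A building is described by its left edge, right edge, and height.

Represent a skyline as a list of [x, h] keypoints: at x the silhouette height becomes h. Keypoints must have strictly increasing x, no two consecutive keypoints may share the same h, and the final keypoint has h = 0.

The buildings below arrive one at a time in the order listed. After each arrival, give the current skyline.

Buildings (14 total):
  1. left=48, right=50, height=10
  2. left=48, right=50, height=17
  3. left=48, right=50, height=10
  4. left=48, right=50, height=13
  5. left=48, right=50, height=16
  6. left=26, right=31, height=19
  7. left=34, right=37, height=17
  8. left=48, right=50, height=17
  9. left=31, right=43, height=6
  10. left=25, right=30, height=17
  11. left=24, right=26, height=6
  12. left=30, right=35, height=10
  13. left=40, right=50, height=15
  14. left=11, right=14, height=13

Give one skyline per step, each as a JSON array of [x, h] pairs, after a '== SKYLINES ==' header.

== SKYLINES ==
[[48,10],[50,0]]
[[48,17],[50,0]]
[[48,17],[50,0]]
[[48,17],[50,0]]
[[48,17],[50,0]]
[[26,19],[31,0],[48,17],[50,0]]
[[26,19],[31,0],[34,17],[37,0],[48,17],[50,0]]
[[26,19],[31,0],[34,17],[37,0],[48,17],[50,0]]
[[26,19],[31,6],[34,17],[37,6],[43,0],[48,17],[50,0]]
[[25,17],[26,19],[31,6],[34,17],[37,6],[43,0],[48,17],[50,0]]
[[24,6],[25,17],[26,19],[31,6],[34,17],[37,6],[43,0],[48,17],[50,0]]
[[24,6],[25,17],[26,19],[31,10],[34,17],[37,6],[43,0],[48,17],[50,0]]
[[24,6],[25,17],[26,19],[31,10],[34,17],[37,6],[40,15],[48,17],[50,0]]
[[11,13],[14,0],[24,6],[25,17],[26,19],[31,10],[34,17],[37,6],[40,15],[48,17],[50,0]]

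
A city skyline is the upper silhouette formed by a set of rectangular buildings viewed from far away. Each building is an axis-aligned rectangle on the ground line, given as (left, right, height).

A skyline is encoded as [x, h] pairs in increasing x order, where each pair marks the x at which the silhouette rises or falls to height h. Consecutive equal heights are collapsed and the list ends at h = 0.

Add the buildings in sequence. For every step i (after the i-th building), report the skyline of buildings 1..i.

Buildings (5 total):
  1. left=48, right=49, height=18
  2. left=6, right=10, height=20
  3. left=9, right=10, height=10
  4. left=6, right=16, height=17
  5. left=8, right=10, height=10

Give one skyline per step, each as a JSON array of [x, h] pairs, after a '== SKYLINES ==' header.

== SKYLINES ==
[[48,18],[49,0]]
[[6,20],[10,0],[48,18],[49,0]]
[[6,20],[10,0],[48,18],[49,0]]
[[6,20],[10,17],[16,0],[48,18],[49,0]]
[[6,20],[10,17],[16,0],[48,18],[49,0]]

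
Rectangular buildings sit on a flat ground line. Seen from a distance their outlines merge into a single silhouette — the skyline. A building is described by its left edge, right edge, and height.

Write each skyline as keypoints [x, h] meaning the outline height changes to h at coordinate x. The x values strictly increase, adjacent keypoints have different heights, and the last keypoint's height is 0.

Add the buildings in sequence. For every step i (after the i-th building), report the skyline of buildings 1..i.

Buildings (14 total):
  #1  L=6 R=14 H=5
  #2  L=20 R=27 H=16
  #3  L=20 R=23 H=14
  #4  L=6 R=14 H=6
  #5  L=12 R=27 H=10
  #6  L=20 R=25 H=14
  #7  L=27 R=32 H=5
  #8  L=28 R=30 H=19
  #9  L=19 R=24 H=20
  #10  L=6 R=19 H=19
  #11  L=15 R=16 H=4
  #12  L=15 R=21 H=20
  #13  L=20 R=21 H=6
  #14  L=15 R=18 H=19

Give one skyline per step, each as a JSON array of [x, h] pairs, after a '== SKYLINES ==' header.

== SKYLINES ==
[[6,5],[14,0]]
[[6,5],[14,0],[20,16],[27,0]]
[[6,5],[14,0],[20,16],[27,0]]
[[6,6],[14,0],[20,16],[27,0]]
[[6,6],[12,10],[20,16],[27,0]]
[[6,6],[12,10],[20,16],[27,0]]
[[6,6],[12,10],[20,16],[27,5],[32,0]]
[[6,6],[12,10],[20,16],[27,5],[28,19],[30,5],[32,0]]
[[6,6],[12,10],[19,20],[24,16],[27,5],[28,19],[30,5],[32,0]]
[[6,19],[19,20],[24,16],[27,5],[28,19],[30,5],[32,0]]
[[6,19],[19,20],[24,16],[27,5],[28,19],[30,5],[32,0]]
[[6,19],[15,20],[24,16],[27,5],[28,19],[30,5],[32,0]]
[[6,19],[15,20],[24,16],[27,5],[28,19],[30,5],[32,0]]
[[6,19],[15,20],[24,16],[27,5],[28,19],[30,5],[32,0]]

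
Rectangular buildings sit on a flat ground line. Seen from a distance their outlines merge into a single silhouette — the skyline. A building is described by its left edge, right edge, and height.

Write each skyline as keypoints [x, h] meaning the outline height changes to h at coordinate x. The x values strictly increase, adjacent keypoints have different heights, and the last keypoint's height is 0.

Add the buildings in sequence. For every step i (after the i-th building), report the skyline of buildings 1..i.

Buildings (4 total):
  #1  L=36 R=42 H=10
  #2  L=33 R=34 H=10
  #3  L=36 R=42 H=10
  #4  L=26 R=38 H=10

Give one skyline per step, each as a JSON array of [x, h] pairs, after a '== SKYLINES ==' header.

== SKYLINES ==
[[36,10],[42,0]]
[[33,10],[34,0],[36,10],[42,0]]
[[33,10],[34,0],[36,10],[42,0]]
[[26,10],[42,0]]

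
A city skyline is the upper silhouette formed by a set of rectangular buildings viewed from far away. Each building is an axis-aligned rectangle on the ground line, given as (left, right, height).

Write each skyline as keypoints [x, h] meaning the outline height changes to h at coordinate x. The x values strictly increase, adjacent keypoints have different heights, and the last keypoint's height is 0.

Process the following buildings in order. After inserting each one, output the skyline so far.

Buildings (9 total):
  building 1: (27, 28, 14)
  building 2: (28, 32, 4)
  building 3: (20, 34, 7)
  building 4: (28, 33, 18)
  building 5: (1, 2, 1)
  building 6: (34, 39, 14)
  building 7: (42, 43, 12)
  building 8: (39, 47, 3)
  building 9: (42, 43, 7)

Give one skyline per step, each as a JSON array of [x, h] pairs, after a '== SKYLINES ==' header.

== SKYLINES ==
[[27,14],[28,0]]
[[27,14],[28,4],[32,0]]
[[20,7],[27,14],[28,7],[34,0]]
[[20,7],[27,14],[28,18],[33,7],[34,0]]
[[1,1],[2,0],[20,7],[27,14],[28,18],[33,7],[34,0]]
[[1,1],[2,0],[20,7],[27,14],[28,18],[33,7],[34,14],[39,0]]
[[1,1],[2,0],[20,7],[27,14],[28,18],[33,7],[34,14],[39,0],[42,12],[43,0]]
[[1,1],[2,0],[20,7],[27,14],[28,18],[33,7],[34,14],[39,3],[42,12],[43,3],[47,0]]
[[1,1],[2,0],[20,7],[27,14],[28,18],[33,7],[34,14],[39,3],[42,12],[43,3],[47,0]]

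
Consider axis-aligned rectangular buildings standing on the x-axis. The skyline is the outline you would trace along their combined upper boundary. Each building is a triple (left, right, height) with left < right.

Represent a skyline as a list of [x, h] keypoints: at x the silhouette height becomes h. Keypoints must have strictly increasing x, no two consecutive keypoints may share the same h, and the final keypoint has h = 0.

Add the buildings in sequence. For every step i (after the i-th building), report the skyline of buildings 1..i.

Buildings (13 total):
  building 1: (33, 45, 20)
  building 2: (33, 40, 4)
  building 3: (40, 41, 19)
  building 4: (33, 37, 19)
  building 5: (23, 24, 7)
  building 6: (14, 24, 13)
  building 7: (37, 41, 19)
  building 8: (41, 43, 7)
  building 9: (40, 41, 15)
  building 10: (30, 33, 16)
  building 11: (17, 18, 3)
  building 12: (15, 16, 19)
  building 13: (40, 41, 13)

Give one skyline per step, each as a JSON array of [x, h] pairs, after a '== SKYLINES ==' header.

== SKYLINES ==
[[33,20],[45,0]]
[[33,20],[45,0]]
[[33,20],[45,0]]
[[33,20],[45,0]]
[[23,7],[24,0],[33,20],[45,0]]
[[14,13],[24,0],[33,20],[45,0]]
[[14,13],[24,0],[33,20],[45,0]]
[[14,13],[24,0],[33,20],[45,0]]
[[14,13],[24,0],[33,20],[45,0]]
[[14,13],[24,0],[30,16],[33,20],[45,0]]
[[14,13],[24,0],[30,16],[33,20],[45,0]]
[[14,13],[15,19],[16,13],[24,0],[30,16],[33,20],[45,0]]
[[14,13],[15,19],[16,13],[24,0],[30,16],[33,20],[45,0]]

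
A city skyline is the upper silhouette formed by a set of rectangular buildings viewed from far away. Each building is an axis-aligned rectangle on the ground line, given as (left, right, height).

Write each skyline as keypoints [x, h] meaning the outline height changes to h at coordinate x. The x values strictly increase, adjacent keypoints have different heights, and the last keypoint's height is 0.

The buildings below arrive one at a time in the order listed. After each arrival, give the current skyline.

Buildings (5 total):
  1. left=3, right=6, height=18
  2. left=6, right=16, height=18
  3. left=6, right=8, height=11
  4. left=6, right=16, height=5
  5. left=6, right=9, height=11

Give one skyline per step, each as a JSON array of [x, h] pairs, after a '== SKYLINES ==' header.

== SKYLINES ==
[[3,18],[6,0]]
[[3,18],[16,0]]
[[3,18],[16,0]]
[[3,18],[16,0]]
[[3,18],[16,0]]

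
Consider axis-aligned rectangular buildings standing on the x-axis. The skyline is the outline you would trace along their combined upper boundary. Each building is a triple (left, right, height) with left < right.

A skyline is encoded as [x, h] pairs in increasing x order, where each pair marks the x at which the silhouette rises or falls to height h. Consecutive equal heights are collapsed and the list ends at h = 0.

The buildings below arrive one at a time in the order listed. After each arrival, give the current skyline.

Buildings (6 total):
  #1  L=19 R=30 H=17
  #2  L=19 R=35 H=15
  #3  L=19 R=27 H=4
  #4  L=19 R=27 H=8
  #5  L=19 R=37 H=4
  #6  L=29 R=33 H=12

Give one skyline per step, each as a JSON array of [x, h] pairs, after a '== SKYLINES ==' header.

== SKYLINES ==
[[19,17],[30,0]]
[[19,17],[30,15],[35,0]]
[[19,17],[30,15],[35,0]]
[[19,17],[30,15],[35,0]]
[[19,17],[30,15],[35,4],[37,0]]
[[19,17],[30,15],[35,4],[37,0]]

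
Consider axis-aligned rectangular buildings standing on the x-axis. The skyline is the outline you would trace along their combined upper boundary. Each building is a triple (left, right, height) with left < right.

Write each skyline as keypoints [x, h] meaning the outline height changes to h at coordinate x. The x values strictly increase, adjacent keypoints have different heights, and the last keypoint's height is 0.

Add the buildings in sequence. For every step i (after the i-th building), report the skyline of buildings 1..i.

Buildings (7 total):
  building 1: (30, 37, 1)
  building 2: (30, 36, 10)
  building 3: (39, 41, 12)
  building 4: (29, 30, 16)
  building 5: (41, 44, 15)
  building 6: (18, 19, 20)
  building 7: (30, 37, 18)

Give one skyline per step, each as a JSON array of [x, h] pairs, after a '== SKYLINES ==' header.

== SKYLINES ==
[[30,1],[37,0]]
[[30,10],[36,1],[37,0]]
[[30,10],[36,1],[37,0],[39,12],[41,0]]
[[29,16],[30,10],[36,1],[37,0],[39,12],[41,0]]
[[29,16],[30,10],[36,1],[37,0],[39,12],[41,15],[44,0]]
[[18,20],[19,0],[29,16],[30,10],[36,1],[37,0],[39,12],[41,15],[44,0]]
[[18,20],[19,0],[29,16],[30,18],[37,0],[39,12],[41,15],[44,0]]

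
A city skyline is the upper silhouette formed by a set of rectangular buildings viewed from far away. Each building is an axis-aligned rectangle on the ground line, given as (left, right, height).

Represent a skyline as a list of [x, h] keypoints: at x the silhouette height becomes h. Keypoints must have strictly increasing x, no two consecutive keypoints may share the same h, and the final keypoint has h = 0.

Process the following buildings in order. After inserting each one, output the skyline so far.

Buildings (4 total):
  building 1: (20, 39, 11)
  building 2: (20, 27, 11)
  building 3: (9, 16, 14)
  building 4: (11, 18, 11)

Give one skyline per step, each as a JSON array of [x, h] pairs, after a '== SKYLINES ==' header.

== SKYLINES ==
[[20,11],[39,0]]
[[20,11],[39,0]]
[[9,14],[16,0],[20,11],[39,0]]
[[9,14],[16,11],[18,0],[20,11],[39,0]]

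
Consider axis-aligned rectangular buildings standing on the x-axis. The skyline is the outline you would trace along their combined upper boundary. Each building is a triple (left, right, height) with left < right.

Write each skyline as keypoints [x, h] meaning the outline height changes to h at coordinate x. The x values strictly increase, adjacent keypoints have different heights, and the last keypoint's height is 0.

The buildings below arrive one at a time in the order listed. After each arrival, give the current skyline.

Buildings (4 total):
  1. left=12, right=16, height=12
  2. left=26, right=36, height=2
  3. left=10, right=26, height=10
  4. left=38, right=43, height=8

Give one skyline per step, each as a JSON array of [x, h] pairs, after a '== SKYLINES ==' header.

== SKYLINES ==
[[12,12],[16,0]]
[[12,12],[16,0],[26,2],[36,0]]
[[10,10],[12,12],[16,10],[26,2],[36,0]]
[[10,10],[12,12],[16,10],[26,2],[36,0],[38,8],[43,0]]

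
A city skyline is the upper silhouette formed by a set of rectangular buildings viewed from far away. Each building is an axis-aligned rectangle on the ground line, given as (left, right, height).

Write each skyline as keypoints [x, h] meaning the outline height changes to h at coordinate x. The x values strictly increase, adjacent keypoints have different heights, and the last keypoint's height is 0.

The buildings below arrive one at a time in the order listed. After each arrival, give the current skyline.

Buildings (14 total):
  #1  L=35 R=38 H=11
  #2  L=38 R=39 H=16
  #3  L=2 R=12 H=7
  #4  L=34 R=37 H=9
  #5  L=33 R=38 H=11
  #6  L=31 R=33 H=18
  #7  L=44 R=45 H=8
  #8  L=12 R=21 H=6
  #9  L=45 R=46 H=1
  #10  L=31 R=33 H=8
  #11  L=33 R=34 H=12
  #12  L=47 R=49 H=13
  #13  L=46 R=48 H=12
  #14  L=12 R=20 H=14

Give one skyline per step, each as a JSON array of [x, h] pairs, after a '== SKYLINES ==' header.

== SKYLINES ==
[[35,11],[38,0]]
[[35,11],[38,16],[39,0]]
[[2,7],[12,0],[35,11],[38,16],[39,0]]
[[2,7],[12,0],[34,9],[35,11],[38,16],[39,0]]
[[2,7],[12,0],[33,11],[38,16],[39,0]]
[[2,7],[12,0],[31,18],[33,11],[38,16],[39,0]]
[[2,7],[12,0],[31,18],[33,11],[38,16],[39,0],[44,8],[45,0]]
[[2,7],[12,6],[21,0],[31,18],[33,11],[38,16],[39,0],[44,8],[45,0]]
[[2,7],[12,6],[21,0],[31,18],[33,11],[38,16],[39,0],[44,8],[45,1],[46,0]]
[[2,7],[12,6],[21,0],[31,18],[33,11],[38,16],[39,0],[44,8],[45,1],[46,0]]
[[2,7],[12,6],[21,0],[31,18],[33,12],[34,11],[38,16],[39,0],[44,8],[45,1],[46,0]]
[[2,7],[12,6],[21,0],[31,18],[33,12],[34,11],[38,16],[39,0],[44,8],[45,1],[46,0],[47,13],[49,0]]
[[2,7],[12,6],[21,0],[31,18],[33,12],[34,11],[38,16],[39,0],[44,8],[45,1],[46,12],[47,13],[49,0]]
[[2,7],[12,14],[20,6],[21,0],[31,18],[33,12],[34,11],[38,16],[39,0],[44,8],[45,1],[46,12],[47,13],[49,0]]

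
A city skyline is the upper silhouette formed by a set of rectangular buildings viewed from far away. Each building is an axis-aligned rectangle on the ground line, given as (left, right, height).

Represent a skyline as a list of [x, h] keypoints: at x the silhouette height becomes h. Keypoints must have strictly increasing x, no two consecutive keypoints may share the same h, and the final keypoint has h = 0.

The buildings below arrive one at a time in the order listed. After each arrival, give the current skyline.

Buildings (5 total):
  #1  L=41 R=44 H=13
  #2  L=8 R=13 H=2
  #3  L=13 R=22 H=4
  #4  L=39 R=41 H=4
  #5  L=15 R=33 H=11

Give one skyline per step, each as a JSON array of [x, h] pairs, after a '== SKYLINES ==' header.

== SKYLINES ==
[[41,13],[44,0]]
[[8,2],[13,0],[41,13],[44,0]]
[[8,2],[13,4],[22,0],[41,13],[44,0]]
[[8,2],[13,4],[22,0],[39,4],[41,13],[44,0]]
[[8,2],[13,4],[15,11],[33,0],[39,4],[41,13],[44,0]]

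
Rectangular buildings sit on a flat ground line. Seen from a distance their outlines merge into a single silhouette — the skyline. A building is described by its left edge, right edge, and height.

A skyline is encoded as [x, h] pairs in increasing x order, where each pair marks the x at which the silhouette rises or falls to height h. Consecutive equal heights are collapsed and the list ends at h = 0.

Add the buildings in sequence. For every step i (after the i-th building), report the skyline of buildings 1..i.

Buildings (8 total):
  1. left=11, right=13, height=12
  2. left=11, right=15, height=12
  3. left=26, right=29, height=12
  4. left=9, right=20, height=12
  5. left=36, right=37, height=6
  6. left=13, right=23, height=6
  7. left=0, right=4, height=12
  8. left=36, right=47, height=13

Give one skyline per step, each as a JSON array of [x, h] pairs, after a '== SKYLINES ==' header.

== SKYLINES ==
[[11,12],[13,0]]
[[11,12],[15,0]]
[[11,12],[15,0],[26,12],[29,0]]
[[9,12],[20,0],[26,12],[29,0]]
[[9,12],[20,0],[26,12],[29,0],[36,6],[37,0]]
[[9,12],[20,6],[23,0],[26,12],[29,0],[36,6],[37,0]]
[[0,12],[4,0],[9,12],[20,6],[23,0],[26,12],[29,0],[36,6],[37,0]]
[[0,12],[4,0],[9,12],[20,6],[23,0],[26,12],[29,0],[36,13],[47,0]]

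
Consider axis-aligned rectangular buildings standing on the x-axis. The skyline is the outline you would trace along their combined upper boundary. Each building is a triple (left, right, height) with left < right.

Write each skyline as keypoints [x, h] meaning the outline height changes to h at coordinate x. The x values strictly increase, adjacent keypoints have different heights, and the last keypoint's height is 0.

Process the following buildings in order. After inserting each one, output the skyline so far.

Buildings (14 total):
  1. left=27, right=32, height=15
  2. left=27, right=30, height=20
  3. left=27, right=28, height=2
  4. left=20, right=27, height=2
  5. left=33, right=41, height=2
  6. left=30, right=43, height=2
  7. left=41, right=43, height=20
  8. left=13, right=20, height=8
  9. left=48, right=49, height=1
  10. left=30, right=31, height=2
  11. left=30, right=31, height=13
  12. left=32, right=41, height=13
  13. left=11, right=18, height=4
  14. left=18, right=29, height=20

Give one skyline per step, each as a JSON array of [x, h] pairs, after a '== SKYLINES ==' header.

== SKYLINES ==
[[27,15],[32,0]]
[[27,20],[30,15],[32,0]]
[[27,20],[30,15],[32,0]]
[[20,2],[27,20],[30,15],[32,0]]
[[20,2],[27,20],[30,15],[32,0],[33,2],[41,0]]
[[20,2],[27,20],[30,15],[32,2],[43,0]]
[[20,2],[27,20],[30,15],[32,2],[41,20],[43,0]]
[[13,8],[20,2],[27,20],[30,15],[32,2],[41,20],[43,0]]
[[13,8],[20,2],[27,20],[30,15],[32,2],[41,20],[43,0],[48,1],[49,0]]
[[13,8],[20,2],[27,20],[30,15],[32,2],[41,20],[43,0],[48,1],[49,0]]
[[13,8],[20,2],[27,20],[30,15],[32,2],[41,20],[43,0],[48,1],[49,0]]
[[13,8],[20,2],[27,20],[30,15],[32,13],[41,20],[43,0],[48,1],[49,0]]
[[11,4],[13,8],[20,2],[27,20],[30,15],[32,13],[41,20],[43,0],[48,1],[49,0]]
[[11,4],[13,8],[18,20],[30,15],[32,13],[41,20],[43,0],[48,1],[49,0]]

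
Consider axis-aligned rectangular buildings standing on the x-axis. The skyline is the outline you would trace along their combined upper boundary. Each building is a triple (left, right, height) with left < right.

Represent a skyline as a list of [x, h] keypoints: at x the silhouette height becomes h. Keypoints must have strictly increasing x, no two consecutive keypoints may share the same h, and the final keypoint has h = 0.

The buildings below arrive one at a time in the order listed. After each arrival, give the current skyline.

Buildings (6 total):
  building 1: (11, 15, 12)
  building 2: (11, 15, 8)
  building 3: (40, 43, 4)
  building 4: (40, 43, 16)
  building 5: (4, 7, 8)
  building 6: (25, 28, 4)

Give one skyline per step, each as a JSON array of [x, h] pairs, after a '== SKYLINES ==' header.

== SKYLINES ==
[[11,12],[15,0]]
[[11,12],[15,0]]
[[11,12],[15,0],[40,4],[43,0]]
[[11,12],[15,0],[40,16],[43,0]]
[[4,8],[7,0],[11,12],[15,0],[40,16],[43,0]]
[[4,8],[7,0],[11,12],[15,0],[25,4],[28,0],[40,16],[43,0]]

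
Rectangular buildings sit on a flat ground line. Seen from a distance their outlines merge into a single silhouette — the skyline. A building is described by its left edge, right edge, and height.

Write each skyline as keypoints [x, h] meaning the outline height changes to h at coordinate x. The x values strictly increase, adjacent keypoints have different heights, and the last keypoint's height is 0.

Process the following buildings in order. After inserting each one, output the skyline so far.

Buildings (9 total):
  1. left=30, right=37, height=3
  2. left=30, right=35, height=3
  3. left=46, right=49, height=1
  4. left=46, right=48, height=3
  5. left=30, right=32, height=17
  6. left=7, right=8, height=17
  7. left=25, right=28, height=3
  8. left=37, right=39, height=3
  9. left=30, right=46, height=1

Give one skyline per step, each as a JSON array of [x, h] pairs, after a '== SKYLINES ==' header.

== SKYLINES ==
[[30,3],[37,0]]
[[30,3],[37,0]]
[[30,3],[37,0],[46,1],[49,0]]
[[30,3],[37,0],[46,3],[48,1],[49,0]]
[[30,17],[32,3],[37,0],[46,3],[48,1],[49,0]]
[[7,17],[8,0],[30,17],[32,3],[37,0],[46,3],[48,1],[49,0]]
[[7,17],[8,0],[25,3],[28,0],[30,17],[32,3],[37,0],[46,3],[48,1],[49,0]]
[[7,17],[8,0],[25,3],[28,0],[30,17],[32,3],[39,0],[46,3],[48,1],[49,0]]
[[7,17],[8,0],[25,3],[28,0],[30,17],[32,3],[39,1],[46,3],[48,1],[49,0]]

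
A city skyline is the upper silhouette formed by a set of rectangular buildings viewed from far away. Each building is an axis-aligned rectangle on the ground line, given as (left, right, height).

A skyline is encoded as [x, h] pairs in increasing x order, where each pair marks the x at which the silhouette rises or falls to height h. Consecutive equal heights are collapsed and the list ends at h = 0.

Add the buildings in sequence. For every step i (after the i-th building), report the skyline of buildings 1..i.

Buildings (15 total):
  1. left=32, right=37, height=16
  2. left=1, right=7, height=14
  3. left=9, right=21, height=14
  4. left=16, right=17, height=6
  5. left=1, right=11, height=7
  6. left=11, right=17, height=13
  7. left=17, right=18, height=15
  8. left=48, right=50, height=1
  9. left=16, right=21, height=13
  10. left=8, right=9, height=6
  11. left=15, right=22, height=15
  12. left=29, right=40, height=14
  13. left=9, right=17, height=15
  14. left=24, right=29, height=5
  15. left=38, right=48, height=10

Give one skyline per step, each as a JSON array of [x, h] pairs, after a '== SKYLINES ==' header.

== SKYLINES ==
[[32,16],[37,0]]
[[1,14],[7,0],[32,16],[37,0]]
[[1,14],[7,0],[9,14],[21,0],[32,16],[37,0]]
[[1,14],[7,0],[9,14],[21,0],[32,16],[37,0]]
[[1,14],[7,7],[9,14],[21,0],[32,16],[37,0]]
[[1,14],[7,7],[9,14],[21,0],[32,16],[37,0]]
[[1,14],[7,7],[9,14],[17,15],[18,14],[21,0],[32,16],[37,0]]
[[1,14],[7,7],[9,14],[17,15],[18,14],[21,0],[32,16],[37,0],[48,1],[50,0]]
[[1,14],[7,7],[9,14],[17,15],[18,14],[21,0],[32,16],[37,0],[48,1],[50,0]]
[[1,14],[7,7],[9,14],[17,15],[18,14],[21,0],[32,16],[37,0],[48,1],[50,0]]
[[1,14],[7,7],[9,14],[15,15],[22,0],[32,16],[37,0],[48,1],[50,0]]
[[1,14],[7,7],[9,14],[15,15],[22,0],[29,14],[32,16],[37,14],[40,0],[48,1],[50,0]]
[[1,14],[7,7],[9,15],[22,0],[29,14],[32,16],[37,14],[40,0],[48,1],[50,0]]
[[1,14],[7,7],[9,15],[22,0],[24,5],[29,14],[32,16],[37,14],[40,0],[48,1],[50,0]]
[[1,14],[7,7],[9,15],[22,0],[24,5],[29,14],[32,16],[37,14],[40,10],[48,1],[50,0]]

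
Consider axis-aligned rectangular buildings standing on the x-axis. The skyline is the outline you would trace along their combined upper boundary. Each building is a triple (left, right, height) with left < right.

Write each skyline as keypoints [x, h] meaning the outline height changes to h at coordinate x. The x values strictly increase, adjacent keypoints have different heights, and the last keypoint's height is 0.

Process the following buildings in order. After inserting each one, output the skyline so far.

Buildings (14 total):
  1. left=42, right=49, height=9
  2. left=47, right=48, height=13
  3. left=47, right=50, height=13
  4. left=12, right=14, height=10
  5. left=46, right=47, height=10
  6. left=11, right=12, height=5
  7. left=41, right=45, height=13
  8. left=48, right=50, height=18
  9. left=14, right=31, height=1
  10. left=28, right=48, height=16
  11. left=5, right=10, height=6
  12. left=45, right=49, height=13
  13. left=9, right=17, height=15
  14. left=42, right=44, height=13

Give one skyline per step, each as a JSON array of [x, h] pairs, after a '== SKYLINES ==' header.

== SKYLINES ==
[[42,9],[49,0]]
[[42,9],[47,13],[48,9],[49,0]]
[[42,9],[47,13],[50,0]]
[[12,10],[14,0],[42,9],[47,13],[50,0]]
[[12,10],[14,0],[42,9],[46,10],[47,13],[50,0]]
[[11,5],[12,10],[14,0],[42,9],[46,10],[47,13],[50,0]]
[[11,5],[12,10],[14,0],[41,13],[45,9],[46,10],[47,13],[50,0]]
[[11,5],[12,10],[14,0],[41,13],[45,9],[46,10],[47,13],[48,18],[50,0]]
[[11,5],[12,10],[14,1],[31,0],[41,13],[45,9],[46,10],[47,13],[48,18],[50,0]]
[[11,5],[12,10],[14,1],[28,16],[48,18],[50,0]]
[[5,6],[10,0],[11,5],[12,10],[14,1],[28,16],[48,18],[50,0]]
[[5,6],[10,0],[11,5],[12,10],[14,1],[28,16],[48,18],[50,0]]
[[5,6],[9,15],[17,1],[28,16],[48,18],[50,0]]
[[5,6],[9,15],[17,1],[28,16],[48,18],[50,0]]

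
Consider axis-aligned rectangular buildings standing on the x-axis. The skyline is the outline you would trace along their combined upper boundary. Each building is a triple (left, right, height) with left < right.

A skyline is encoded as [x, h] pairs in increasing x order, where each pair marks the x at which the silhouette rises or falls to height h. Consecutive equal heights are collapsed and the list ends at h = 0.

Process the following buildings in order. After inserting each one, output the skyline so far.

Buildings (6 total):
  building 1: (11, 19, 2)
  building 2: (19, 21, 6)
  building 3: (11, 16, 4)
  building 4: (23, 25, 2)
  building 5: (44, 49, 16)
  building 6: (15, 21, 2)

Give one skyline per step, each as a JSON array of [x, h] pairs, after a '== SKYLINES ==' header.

== SKYLINES ==
[[11,2],[19,0]]
[[11,2],[19,6],[21,0]]
[[11,4],[16,2],[19,6],[21,0]]
[[11,4],[16,2],[19,6],[21,0],[23,2],[25,0]]
[[11,4],[16,2],[19,6],[21,0],[23,2],[25,0],[44,16],[49,0]]
[[11,4],[16,2],[19,6],[21,0],[23,2],[25,0],[44,16],[49,0]]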